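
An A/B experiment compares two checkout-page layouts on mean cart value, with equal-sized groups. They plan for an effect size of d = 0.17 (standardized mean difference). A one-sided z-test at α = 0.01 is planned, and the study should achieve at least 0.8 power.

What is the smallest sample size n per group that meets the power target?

n = 695 per group

Set Φ(δ − 2.326) = 0.8; then δ − 2.326 = Φ⁻¹(0.8) = 0.842, giving δ = 3.168.
δ = d·√(n/2) ⇒ n = 2(δ/d)² = 2 × (3.168 / 0.17)² = 694.53.
Round up to the next whole unit.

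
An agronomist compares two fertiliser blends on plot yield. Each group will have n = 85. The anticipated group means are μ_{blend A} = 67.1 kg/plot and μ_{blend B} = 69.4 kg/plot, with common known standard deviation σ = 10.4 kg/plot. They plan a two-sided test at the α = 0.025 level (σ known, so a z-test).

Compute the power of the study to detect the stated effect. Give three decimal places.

Standardized effect: d = |μ_{blend A} − μ_{blend B}| / σ = |67.1 − 69.4| / 10.4 = 0.2212
Noncentrality parameter: δ = d·√(n/2) = 0.2212 × √(85/2) = 1.4417
Critical value for a two-sided test at α = 0.025: z_{α/2} = 2.241.
Power = Φ(δ − 2.241) + Φ(−δ − 2.241) = Φ(-0.800) + Φ(-3.683) = 0.2120 + 0.0001 = 0.2121.

Power ≈ 0.212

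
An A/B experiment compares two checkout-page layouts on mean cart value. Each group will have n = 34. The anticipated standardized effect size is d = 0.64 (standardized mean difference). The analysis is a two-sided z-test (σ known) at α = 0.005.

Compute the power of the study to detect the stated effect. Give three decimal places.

Noncentrality parameter: δ = d·√(n/2) = 0.64 × √(34/2) = 2.6388
Critical value for a two-sided test at α = 0.005: z_{α/2} = 2.807.
Power = Φ(δ − 2.807) + Φ(−δ − 2.807) = Φ(-0.168) + Φ(-5.446) = 0.4332 + 0.0000 = 0.4332.

Power ≈ 0.433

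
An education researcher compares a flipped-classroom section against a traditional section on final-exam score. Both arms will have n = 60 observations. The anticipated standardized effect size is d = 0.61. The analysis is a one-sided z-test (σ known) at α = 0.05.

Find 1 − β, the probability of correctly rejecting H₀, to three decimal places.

Noncentrality parameter: δ = d·√(n/2) = 0.61 × √(60/2) = 3.3411
One-sided α = 0.05 → critical value z_{0.05} = 1.645.
Power = Φ(δ − 1.645) = Φ(1.696) = 0.9551.

Power ≈ 0.955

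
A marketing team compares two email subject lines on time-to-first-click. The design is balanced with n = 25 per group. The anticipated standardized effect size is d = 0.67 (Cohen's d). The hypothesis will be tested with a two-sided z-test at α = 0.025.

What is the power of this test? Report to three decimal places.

Noncentrality parameter: λ = d·√(n/2) = 0.67 × √(25/2) = 2.3688
Critical value for a two-sided test at α = 0.025: z_{α/2} = 2.241.
Power = Φ(λ − 2.241) + Φ(−λ − 2.241) = Φ(0.127) + Φ(-4.610) = 0.5507 + 0.0000 = 0.5507.

Power ≈ 0.551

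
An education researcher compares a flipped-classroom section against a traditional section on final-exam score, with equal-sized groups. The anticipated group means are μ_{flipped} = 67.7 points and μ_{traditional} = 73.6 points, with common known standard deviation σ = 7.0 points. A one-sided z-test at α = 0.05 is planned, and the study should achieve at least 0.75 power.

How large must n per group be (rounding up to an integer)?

n = 16 per group

Standardized effect: d = |μ_{flipped} − μ_{traditional}| / σ = |67.7 − 73.6| / 7.0 = 0.8429
Set Φ(δ − 1.645) = 0.75; then δ − 1.645 = Φ⁻¹(0.75) = 0.674, giving δ = 2.319.
δ = d·√(n/2) ⇒ n = 2(δ/d)² = 2 × (2.319 / 0.8429)² = 15.14.
Rounding up, n = 16 per group.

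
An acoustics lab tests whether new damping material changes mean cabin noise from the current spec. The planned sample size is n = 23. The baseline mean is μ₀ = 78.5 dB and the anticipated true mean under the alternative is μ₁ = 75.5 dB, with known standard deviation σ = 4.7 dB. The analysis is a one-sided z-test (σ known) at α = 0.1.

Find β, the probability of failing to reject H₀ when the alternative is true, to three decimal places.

β ≈ 0.038

Standardized effect: d = |μ₁ − μ₀| / σ = |75.5 − 78.5| / 4.7 = 0.6383
Noncentrality parameter: δ = d·√n = 0.6383 × √23 = 3.0612
One-sided α = 0.1 → critical value z_{0.1} = 1.282.
Power = P(Z > 1.282 − δ) = Φ(1.780) = 0.9624.
Type II error: β = 1 − power = 1 − 0.9624 = 0.0376.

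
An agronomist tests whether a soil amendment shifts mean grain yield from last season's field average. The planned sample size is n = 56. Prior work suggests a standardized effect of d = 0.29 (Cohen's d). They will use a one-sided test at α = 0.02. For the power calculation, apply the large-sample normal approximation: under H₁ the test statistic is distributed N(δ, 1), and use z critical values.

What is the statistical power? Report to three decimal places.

Power ≈ 0.546

Noncentrality parameter: δ = d·√n = 0.29 × √56 = 2.1702
Critical value for a one-sided test at α = 0.02: z_α = 2.054.
Power = Φ(δ − 2.054) = Φ(0.116) = 0.5463.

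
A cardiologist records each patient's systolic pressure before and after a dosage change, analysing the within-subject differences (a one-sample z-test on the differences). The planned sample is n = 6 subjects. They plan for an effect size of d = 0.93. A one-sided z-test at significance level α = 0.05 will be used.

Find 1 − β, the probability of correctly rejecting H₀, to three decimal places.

Noncentrality parameter: δ = d·√n = 0.93 × √6 = 2.2780
One-sided α = 0.05 → critical value z_{0.05} = 1.645.
Power = P(Z > 1.645 − δ) = Φ(0.633) = 0.7367.

Power ≈ 0.737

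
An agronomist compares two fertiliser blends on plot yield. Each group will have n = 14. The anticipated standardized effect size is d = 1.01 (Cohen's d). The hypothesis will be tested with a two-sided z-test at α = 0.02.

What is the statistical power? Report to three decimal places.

Power ≈ 0.635

Noncentrality parameter: δ = d·√(n/2) = 1.01 × √(14/2) = 2.6722
Two-sided α = 0.02 → critical value z_{0.01} = 2.326.
Power = Φ(δ − 2.326) + Φ(−δ − 2.326) = Φ(0.346) + Φ(-4.999) = 0.6353 + 0.0000 = 0.6353.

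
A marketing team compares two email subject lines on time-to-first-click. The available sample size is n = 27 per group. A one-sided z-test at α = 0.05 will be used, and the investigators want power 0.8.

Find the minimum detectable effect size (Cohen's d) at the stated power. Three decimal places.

d ≈ 0.677

Need Φ(δ − 1.645) = 0.8, so δ = 1.645 + 0.842 = 2.486.
δ = d·√(n/2) ⇒ d = δ/√(n/2) = 2.486/√(27/2) = 0.6767.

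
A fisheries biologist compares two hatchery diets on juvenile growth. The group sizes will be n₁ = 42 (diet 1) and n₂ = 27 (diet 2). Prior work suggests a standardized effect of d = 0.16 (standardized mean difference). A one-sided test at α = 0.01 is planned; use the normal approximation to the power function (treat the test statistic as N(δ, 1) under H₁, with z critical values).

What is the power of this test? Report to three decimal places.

Noncentrality parameter: δ = d / √(1/n₁ + 1/n₂) = 0.16 / √(1/42 + 1/27) = 0.6486
Critical value for a one-sided test at α = 0.01: z_α = 2.326.
Power = Φ(δ − 2.326) = Φ(-1.678) = 0.0467.

Power ≈ 0.047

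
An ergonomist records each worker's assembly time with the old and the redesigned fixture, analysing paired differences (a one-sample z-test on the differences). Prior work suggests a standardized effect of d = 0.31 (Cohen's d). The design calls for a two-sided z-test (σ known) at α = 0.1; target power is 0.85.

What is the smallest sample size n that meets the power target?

n = 75

Set Φ(δ − 1.645) = 0.85; then δ − 1.645 = Φ⁻¹(0.85) = 1.036, giving δ = 2.681.
(The Φ(−δ − z_{α/2}) term is vanishingly small for δ > 0 and is dropped in the standard sample-size formula.)
δ = d·√n ⇒ n = (δ/d)² = (2.681 / 0.31)² = 74.81.
Round up to the next whole unit.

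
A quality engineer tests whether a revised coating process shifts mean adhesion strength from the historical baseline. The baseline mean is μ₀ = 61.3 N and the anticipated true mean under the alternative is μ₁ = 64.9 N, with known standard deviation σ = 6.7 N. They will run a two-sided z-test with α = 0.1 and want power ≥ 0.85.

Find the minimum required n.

n = 25

Standardized effect: d = |μ₁ − μ₀| / σ = |64.9 − 61.3| / 6.7 = 0.5373
For power 0.85 need Φ(δ − z_{0.05}) = 0.85, so δ = z_{0.05} + z_{0.15} = 1.645 + 1.036 = 2.681.
(The Φ(−δ − z_{α/2}) term is vanishingly small for δ > 0 and is dropped in the standard sample-size formula.)
δ = d·√n ⇒ n = (δ/d)² = (2.681 / 0.5373)² = 24.90.
Round up to the next whole unit.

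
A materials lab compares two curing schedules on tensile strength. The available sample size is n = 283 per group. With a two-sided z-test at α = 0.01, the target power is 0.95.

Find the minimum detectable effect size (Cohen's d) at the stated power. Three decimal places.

d ≈ 0.355

Required noncentrality: δ = z_{0.005} + z_{0.05} = 2.576 + 1.645 = 4.221.
(Lower-tail contribution to power is negligible for δ > 0.)
δ = d·√(n/2) ⇒ d = δ/√(n/2) = 4.221/√(283/2) = 0.3548.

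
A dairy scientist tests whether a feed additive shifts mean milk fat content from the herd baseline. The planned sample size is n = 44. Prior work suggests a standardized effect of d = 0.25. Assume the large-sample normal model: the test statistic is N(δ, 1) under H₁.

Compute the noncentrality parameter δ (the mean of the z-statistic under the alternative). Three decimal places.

δ ≈ 1.658

δ = d·√n = 0.25 × √44 = 1.6583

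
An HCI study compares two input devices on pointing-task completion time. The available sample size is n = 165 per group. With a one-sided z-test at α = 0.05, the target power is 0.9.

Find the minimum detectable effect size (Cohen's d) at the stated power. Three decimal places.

Required noncentrality: δ = z_{0.05} + z_{0.10} = 1.645 + 1.282 = 2.926.
δ = d·√(n/2) ⇒ d = δ/√(n/2) = 2.926/√(165/2) = 0.3222.

d ≈ 0.322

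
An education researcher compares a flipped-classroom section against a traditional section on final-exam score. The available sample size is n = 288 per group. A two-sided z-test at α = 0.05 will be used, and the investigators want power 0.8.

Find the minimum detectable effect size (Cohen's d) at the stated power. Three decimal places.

Need Φ(δ − 1.960) = 0.8, so δ = 1.960 + 0.842 = 2.802.
(The second rejection-region term Φ(−δ − z_{α/2}) is negligible and dropped.)
δ = d·√(n/2) ⇒ d = δ/√(n/2) = 2.802/√(288/2) = 0.2335.

d ≈ 0.233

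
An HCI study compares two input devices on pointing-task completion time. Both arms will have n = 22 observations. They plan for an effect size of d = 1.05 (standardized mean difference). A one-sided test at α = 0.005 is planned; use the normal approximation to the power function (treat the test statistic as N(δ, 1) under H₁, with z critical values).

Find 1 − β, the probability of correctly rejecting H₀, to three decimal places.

Power ≈ 0.818

Noncentrality parameter: δ = d·√(n/2) = 1.05 × √(22/2) = 3.4825
One-sided α = 0.005 → critical value z_{0.005} = 2.576.
Power = P(Z > 2.576 − δ) = Φ(0.907) = 0.8177.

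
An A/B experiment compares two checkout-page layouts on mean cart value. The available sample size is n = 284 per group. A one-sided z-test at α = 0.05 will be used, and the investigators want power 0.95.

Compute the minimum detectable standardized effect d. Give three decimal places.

d ≈ 0.276

Required noncentrality: δ = z_{0.05} + z_{0.05} = 1.645 + 1.645 = 3.290.
δ = d·√(n/2) ⇒ d = δ/√(n/2) = 3.290/√(284/2) = 0.2761.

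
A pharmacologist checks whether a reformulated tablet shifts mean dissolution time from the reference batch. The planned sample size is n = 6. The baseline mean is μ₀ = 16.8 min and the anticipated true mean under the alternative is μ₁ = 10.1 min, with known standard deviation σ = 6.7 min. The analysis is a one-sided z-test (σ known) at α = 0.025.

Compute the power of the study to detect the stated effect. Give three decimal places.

Standardized effect: d = |μ₁ − μ₀| / σ = |10.1 − 16.8| / 6.7 = 1.0000
Noncentrality parameter: δ = d·√n = 1.0000 × √6 = 2.4495
Critical value for a one-sided test at α = 0.025: z_α = 1.960.
Power = Φ(δ − 1.960) = Φ(0.490) = 0.6878.

Power ≈ 0.688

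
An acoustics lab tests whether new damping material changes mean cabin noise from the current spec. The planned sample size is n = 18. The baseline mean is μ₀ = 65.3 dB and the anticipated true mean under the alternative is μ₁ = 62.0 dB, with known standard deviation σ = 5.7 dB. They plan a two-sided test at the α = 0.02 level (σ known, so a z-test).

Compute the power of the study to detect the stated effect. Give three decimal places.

Standardized effect: d = |μ₁ − μ₀| / σ = |62.0 − 65.3| / 5.7 = 0.5789
Noncentrality parameter: δ = d·√n = 0.5789 × √18 = 2.4563
Critical value for a two-sided test at α = 0.02: z_{α/2} = 2.326.
Power = Φ(δ − 2.326) + Φ(−δ − 2.326) = Φ(0.130) + Φ(-4.783) = 0.5517 + 0.0000 = 0.5517.

Power ≈ 0.552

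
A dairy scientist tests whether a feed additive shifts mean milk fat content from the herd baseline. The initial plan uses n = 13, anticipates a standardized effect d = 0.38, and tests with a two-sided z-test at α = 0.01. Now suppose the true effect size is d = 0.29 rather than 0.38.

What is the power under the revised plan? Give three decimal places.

Power ≈ 0.063

With d = 0.29: δ = d·√n = 0.29 × √13 = 1.0456. Critical value z_{0.005} = 2.576.
Revised power = Φ(δ − 2.576) + Φ(−δ − 2.576) = Φ(-1.530) + Φ(-3.621) = 0.0630 + 0.0001 = 0.0631.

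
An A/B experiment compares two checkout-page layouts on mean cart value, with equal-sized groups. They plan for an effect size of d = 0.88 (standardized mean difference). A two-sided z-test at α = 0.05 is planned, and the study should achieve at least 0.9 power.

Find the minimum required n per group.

For power 0.9 need Φ(δ − z_{0.025}) = 0.9, so δ = z_{0.025} + z_{0.10} = 1.960 + 1.282 = 3.242.
(For δ > 0 the lower-tail rejection region contributes negligibly to power, so the one-term inversion is standard.)
δ = d·√(n/2) ⇒ n = 2(δ/d)² = 2 × (3.242 / 0.88)² = 27.14.
Round up to the next whole unit.

n = 28 per group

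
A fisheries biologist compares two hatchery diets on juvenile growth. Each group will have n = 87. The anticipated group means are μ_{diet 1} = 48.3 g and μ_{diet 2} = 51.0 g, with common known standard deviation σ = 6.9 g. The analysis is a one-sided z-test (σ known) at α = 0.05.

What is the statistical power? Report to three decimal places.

Power ≈ 0.825

Standardized effect: d = |μ_{diet 1} − μ_{diet 2}| / σ = |48.3 − 51.0| / 6.9 = 0.3913
Noncentrality parameter: δ = d·√(n/2) = 0.3913 × √(87/2) = 2.5808
One-sided α = 0.05 → critical value z_{0.05} = 1.645.
Power = P(Z > 1.645 − δ) = Φ(0.936) = 0.8254.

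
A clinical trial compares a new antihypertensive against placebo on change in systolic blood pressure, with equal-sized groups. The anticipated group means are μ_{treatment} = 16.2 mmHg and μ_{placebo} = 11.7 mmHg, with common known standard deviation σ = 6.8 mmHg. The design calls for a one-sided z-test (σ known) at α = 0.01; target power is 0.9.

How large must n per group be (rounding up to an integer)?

n = 60 per group

Standardized effect: d = |μ_{treatment} − μ_{placebo}| / σ = |16.2 − 11.7| / 6.8 = 0.6618
For power 0.9 need Φ(δ − z_{0.01}) = 0.9, so δ = z_{0.01} + z_{0.10} = 2.326 + 1.282 = 3.608.
δ = d·√(n/2) ⇒ n = 2(δ/d)² = 2 × (3.608 / 0.6618)² = 59.45.
Round up to the next whole unit.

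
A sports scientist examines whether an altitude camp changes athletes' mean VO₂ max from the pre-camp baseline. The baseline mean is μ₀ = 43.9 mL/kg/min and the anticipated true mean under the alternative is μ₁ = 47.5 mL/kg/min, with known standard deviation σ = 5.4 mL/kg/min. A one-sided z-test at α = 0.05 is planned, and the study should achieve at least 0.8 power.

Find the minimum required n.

n = 14

Standardized effect: d = |μ₁ − μ₀| / σ = |47.5 − 43.9| / 5.4 = 0.6667
Set Φ(δ − 1.645) = 0.8; then δ − 1.645 = Φ⁻¹(0.8) = 0.842, giving δ = 2.486.
δ = d·√n ⇒ n = (δ/d)² = (2.486 / 0.6667)² = 13.91.
Round up to the next whole unit.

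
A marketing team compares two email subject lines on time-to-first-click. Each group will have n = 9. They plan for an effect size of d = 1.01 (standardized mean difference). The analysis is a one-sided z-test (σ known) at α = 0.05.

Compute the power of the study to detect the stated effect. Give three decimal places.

Power ≈ 0.691

Noncentrality parameter: δ = d·√(n/2) = 1.01 × √(9/2) = 2.1425
One-sided α = 0.05 → critical value z_{0.05} = 1.645.
Power = Φ(δ − 1.645) = Φ(0.498) = 0.6906.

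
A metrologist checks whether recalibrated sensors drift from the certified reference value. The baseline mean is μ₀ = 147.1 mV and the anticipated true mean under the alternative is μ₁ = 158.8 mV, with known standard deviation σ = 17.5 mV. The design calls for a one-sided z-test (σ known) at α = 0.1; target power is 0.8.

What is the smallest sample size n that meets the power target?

n = 11

Standardized effect: d = |μ₁ − μ₀| / σ = |158.8 − 147.1| / 17.5 = 0.6686
Set Φ(δ − 1.282) = 0.8; then δ − 1.282 = Φ⁻¹(0.8) = 0.842, giving δ = 2.123.
δ = d·√n ⇒ n = (δ/d)² = (2.123 / 0.6686)² = 10.08.
Rounding up, n = 11.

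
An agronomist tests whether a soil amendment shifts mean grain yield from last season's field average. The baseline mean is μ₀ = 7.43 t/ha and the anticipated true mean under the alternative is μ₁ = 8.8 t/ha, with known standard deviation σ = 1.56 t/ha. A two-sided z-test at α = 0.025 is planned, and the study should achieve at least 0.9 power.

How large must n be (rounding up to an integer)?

n = 17

Standardized effect: d = |μ₁ − μ₀| / σ = |8.8 − 7.43| / 1.56 = 0.8782
For power 0.9 need Φ(δ − z_{0.0125}) = 0.9, so δ = z_{0.0125} + z_{0.10} = 2.241 + 1.282 = 3.523.
(Ignoring the negligible lower-tail rejection probability gives the usual closed-form inversion.)
δ = d·√n ⇒ n = (δ/d)² = (3.523 / 0.8782)² = 16.09.
Rounding up, n = 17.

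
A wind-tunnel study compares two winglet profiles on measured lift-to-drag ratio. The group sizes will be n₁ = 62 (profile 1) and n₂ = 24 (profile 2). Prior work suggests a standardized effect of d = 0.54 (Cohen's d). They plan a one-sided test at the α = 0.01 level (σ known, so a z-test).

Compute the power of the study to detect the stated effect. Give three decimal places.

Noncentrality parameter: δ = d / √(1/n₁ + 1/n₂) = 0.54 / √(1/62 + 1/24) = 2.2462
One-sided α = 0.01 → critical value z_{0.01} = 2.326.
Power = Φ(δ − 2.326) = Φ(-0.080) = 0.4681.

Power ≈ 0.468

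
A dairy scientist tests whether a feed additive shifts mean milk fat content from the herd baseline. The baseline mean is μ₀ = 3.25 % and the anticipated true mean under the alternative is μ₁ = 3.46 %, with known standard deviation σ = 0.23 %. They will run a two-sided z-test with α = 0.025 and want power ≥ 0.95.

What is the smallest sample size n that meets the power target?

Standardized effect: d = |μ₁ − μ₀| / σ = |3.46 − 3.25| / 0.23 = 0.9130
Set Φ(δ − 2.241) = 0.95; then δ − 2.241 = Φ⁻¹(0.95) = 1.645, giving δ = 3.886.
(Ignoring the negligible lower-tail rejection probability gives the usual closed-form inversion.)
δ = d·√n ⇒ n = (δ/d)² = (3.886 / 0.9130)² = 18.12.
Rounding up, n = 19.

n = 19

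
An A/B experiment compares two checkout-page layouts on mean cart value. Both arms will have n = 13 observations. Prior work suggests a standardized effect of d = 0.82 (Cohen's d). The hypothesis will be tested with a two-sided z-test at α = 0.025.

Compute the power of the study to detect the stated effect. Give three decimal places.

Power ≈ 0.440

Noncentrality parameter: δ = d·√(n/2) = 0.82 × √(13/2) = 2.0906
Two-sided α = 0.025 → critical value z_{0.0125} = 2.241.
Power = Φ(δ − 2.241) + Φ(−δ − 2.241) = Φ(-0.151) + Φ(-4.332) = 0.4401 + 0.0000 = 0.4401.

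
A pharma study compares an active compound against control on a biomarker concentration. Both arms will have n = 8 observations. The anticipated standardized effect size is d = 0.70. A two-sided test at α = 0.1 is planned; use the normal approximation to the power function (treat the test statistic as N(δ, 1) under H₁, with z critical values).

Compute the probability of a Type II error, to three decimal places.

β ≈ 0.596

Noncentrality parameter: δ = d·√(n/2) = 0.70 × √(8/2) = 1.4000
Two-sided α = 0.1 → critical value z_{0.05} = 1.645.
Power = Φ(δ − 1.645) + Φ(−δ − 1.645) = Φ(-0.245) + Φ(-3.045) = 0.4033 + 0.0012 = 0.4044.
Type II error: β = 1 − power = 1 − 0.4044 = 0.5956.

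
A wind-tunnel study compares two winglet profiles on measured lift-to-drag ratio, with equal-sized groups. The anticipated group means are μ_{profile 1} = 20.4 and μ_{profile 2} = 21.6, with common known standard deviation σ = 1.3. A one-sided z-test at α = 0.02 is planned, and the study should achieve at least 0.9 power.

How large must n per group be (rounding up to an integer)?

Standardized effect: d = |μ_{profile 1} − μ_{profile 2}| / σ = |20.4 − 21.6| / 1.3 = 0.9231
Set Φ(δ − 2.054) = 0.9; then δ − 2.054 = Φ⁻¹(0.9) = 1.282, giving δ = 3.335.
δ = d·√(n/2) ⇒ n = 2(δ/d)² = 2 × (3.335 / 0.9231)² = 26.11.
Rounding up, n = 27 per group.

n = 27 per group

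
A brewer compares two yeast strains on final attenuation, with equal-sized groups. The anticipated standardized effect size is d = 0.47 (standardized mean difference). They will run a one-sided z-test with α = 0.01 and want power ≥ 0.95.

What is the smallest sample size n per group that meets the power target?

Set Φ(δ − 2.326) = 0.95; then δ − 2.326 = Φ⁻¹(0.95) = 1.645, giving δ = 3.971.
δ = d·√(n/2) ⇒ n = 2(δ/d)² = 2 × (3.971 / 0.47)² = 142.78.
Round up to the next whole unit.

n = 143 per group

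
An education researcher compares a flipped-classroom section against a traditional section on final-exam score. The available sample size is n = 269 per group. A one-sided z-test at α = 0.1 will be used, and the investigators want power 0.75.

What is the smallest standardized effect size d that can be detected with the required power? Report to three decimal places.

Need Φ(δ − 1.282) = 0.75, so δ = 1.282 + 0.674 = 1.956.
δ = d·√(n/2) ⇒ d = δ/√(n/2) = 1.956/√(269/2) = 0.1687.

d ≈ 0.169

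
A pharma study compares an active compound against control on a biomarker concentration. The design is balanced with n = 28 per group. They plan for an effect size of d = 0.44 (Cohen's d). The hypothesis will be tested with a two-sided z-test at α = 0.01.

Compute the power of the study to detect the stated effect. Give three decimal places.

Power ≈ 0.176

Noncentrality parameter: δ = d·√(n/2) = 0.44 × √(28/2) = 1.6463
Critical value for a two-sided test at α = 0.01: z_{α/2} = 2.576.
Power = Φ(δ − 2.576) + Φ(−δ − 2.576) = Φ(-0.930) + Φ(-4.222) = 0.1763 + 0.0000 = 0.1763.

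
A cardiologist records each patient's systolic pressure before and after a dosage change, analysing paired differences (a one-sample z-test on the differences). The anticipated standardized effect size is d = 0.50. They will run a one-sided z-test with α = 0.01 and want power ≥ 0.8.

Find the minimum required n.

For power 0.8 need Φ(δ − z_{0.01}) = 0.8, so δ = z_{0.01} + z_{0.20} = 2.326 + 0.842 = 3.168.
δ = d·√n ⇒ n = (δ/d)² = (3.168 / 0.50)² = 40.14.
Round up to the next whole unit.

n = 41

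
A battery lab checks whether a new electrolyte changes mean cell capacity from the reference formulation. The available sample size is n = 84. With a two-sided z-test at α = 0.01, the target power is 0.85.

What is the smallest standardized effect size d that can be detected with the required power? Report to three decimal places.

Required noncentrality: δ = z_{0.005} + z_{0.15} = 2.576 + 1.036 = 3.612.
(The second rejection-region term Φ(−δ − z_{α/2}) is negligible and dropped.)
δ = d·√n ⇒ d = δ/√n = 3.612/√84 = 0.3941.

d ≈ 0.394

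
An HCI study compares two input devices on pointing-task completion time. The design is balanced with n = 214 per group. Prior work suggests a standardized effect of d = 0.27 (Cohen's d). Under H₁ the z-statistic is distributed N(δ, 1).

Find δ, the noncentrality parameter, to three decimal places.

δ ≈ 2.793

The noncentrality parameter scales effect size by the design's sample-size factor: δ = d·√(n/2) = 0.27 × √(214/2) = 2.7929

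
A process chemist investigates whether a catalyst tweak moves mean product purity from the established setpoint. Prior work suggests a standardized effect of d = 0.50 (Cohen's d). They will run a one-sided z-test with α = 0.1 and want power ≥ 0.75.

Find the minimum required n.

n = 16

Set Φ(δ − 1.282) = 0.75; then δ − 1.282 = Φ⁻¹(0.75) = 0.674, giving δ = 1.956.
δ = d·√n ⇒ n = (δ/d)² = (1.956 / 0.50)² = 15.30.
Round up to the next whole unit.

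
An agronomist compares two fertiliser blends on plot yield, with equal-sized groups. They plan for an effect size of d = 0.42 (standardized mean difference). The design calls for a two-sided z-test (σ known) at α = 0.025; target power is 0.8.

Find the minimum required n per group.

n = 108 per group

For power 0.8 need Φ(δ − z_{0.0125}) = 0.8, so δ = z_{0.0125} + z_{0.20} = 2.241 + 0.842 = 3.083.
(For δ > 0 the lower-tail rejection region contributes negligibly to power, so the one-term inversion is standard.)
δ = d·√(n/2) ⇒ n = 2(δ/d)² = 2 × (3.083 / 0.42)² = 107.77.
Rounding up, n = 108 per group.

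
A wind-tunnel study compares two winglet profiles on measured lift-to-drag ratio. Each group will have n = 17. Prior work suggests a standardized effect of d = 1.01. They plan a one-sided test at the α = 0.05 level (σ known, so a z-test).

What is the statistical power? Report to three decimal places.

Noncentrality parameter: δ = d·√(n/2) = 1.01 × √(17/2) = 2.9446
Critical value for a one-sided test at α = 0.05: z_α = 1.645.
Power = P(Z > 1.645 − δ) = Φ(1.300) = 0.9032.

Power ≈ 0.903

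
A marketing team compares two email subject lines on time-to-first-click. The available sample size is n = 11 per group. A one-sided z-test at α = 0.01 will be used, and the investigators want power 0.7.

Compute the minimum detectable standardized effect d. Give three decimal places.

d ≈ 1.216

Required noncentrality: δ = z_{0.01} + z_{0.30} = 2.326 + 0.524 = 2.851.
δ = d·√(n/2) ⇒ d = δ/√(n/2) = 2.851/√(11/2) = 1.2156.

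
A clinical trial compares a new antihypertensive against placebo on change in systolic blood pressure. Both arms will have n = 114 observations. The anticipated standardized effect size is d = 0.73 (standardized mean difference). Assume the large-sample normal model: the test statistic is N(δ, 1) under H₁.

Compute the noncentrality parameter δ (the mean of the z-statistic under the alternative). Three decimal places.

δ = d·√(n/2) = 0.73 × √(114/2) = 5.5114

δ ≈ 5.511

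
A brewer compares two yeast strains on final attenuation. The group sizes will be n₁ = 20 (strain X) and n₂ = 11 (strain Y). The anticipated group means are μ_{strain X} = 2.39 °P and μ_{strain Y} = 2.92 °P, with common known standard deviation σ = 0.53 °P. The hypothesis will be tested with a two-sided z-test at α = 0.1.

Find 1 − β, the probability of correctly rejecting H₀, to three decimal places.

Standardized effect: d = |μ_{strain X} − μ_{strain Y}| / σ = |2.39 − 2.92| / 0.53 = 1.0000
Noncentrality parameter: δ = d / √(1/n₁ + 1/n₂) = 1.0000 / √(1/20 + 1/11) = 2.6640
Two-sided α = 0.1 → critical value z_{0.05} = 1.645.
Power = Φ(δ − 1.645) + Φ(−δ − 1.645) = Φ(1.019) + Φ(-4.309) = 0.8459 + 0.0000 = 0.8459.

Power ≈ 0.846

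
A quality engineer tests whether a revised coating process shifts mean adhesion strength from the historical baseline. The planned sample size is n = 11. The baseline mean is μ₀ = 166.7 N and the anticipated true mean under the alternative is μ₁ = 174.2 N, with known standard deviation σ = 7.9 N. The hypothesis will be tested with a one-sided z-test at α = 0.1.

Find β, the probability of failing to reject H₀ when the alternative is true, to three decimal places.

β ≈ 0.031

Standardized effect: d = |μ₁ − μ₀| / σ = |174.2 − 166.7| / 7.9 = 0.9494
Noncentrality parameter: δ = d·√n = 0.9494 × √11 = 3.1487
Critical value for a one-sided test at α = 0.1: z_α = 1.282.
Power = Φ(δ − 1.282) = Φ(1.867) = 0.9691.
Type II error: β = 1 − power = 1 − 0.9691 = 0.0309.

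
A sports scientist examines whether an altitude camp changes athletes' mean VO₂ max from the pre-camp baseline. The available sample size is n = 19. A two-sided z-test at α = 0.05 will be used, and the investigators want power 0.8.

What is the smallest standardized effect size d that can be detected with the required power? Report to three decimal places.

d ≈ 0.643

Need Φ(δ − 1.960) = 0.8, so δ = 1.960 + 0.842 = 2.802.
(The second rejection-region term Φ(−δ − z_{α/2}) is negligible and dropped.)
δ = d·√n ⇒ d = δ/√n = 2.802/√19 = 0.6427.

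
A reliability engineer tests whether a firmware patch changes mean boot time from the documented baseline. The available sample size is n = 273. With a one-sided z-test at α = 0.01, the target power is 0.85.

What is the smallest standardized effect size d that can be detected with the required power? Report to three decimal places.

Need Φ(δ − 2.326) = 0.85, so δ = 2.326 + 1.036 = 3.363.
δ = d·√n ⇒ d = δ/√n = 3.363/√273 = 0.2035.

d ≈ 0.204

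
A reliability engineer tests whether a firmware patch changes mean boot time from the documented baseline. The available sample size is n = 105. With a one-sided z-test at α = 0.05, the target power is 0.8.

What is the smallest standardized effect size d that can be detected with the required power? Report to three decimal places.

d ≈ 0.243

Required noncentrality: δ = z_{0.05} + z_{0.20} = 1.645 + 0.842 = 2.486.
δ = d·√n ⇒ d = δ/√n = 2.486/√105 = 0.2427.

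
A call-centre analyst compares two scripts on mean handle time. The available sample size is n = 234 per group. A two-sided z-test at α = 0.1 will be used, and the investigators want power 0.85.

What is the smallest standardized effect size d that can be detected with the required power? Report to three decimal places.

d ≈ 0.248

Need Φ(δ − 1.645) = 0.85, so δ = 1.645 + 1.036 = 2.681.
(Lower-tail contribution to power is negligible for δ > 0.)
δ = d·√(n/2) ⇒ d = δ/√(n/2) = 2.681/√(234/2) = 0.2479.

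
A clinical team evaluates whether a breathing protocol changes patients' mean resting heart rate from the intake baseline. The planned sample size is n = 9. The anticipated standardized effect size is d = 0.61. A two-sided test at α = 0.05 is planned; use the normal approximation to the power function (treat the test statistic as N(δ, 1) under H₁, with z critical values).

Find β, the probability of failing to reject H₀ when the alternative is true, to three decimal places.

Noncentrality parameter: δ = d·√n = 0.61 × √9 = 1.8300
Two-sided α = 0.05 → critical value z_{0.025} = 1.960.
Power = Φ(δ − 1.960) + Φ(−δ − 1.960) = Φ(-0.130) + Φ(-3.790) = 0.4483 + 0.0001 = 0.4484.
Type II error: β = 1 − power = 1 − 0.4484 = 0.5516.

β ≈ 0.552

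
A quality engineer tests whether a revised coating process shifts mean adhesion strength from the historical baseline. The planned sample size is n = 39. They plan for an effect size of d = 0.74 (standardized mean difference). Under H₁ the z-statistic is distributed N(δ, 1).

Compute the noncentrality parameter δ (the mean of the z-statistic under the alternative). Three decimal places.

δ ≈ 4.621

δ = d·√n = 0.74 × √39 = 4.6213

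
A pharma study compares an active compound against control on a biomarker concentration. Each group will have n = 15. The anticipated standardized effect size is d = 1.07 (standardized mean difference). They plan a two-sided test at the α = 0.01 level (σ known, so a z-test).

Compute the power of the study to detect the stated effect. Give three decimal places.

Power ≈ 0.639

Noncentrality parameter: δ = d·√(n/2) = 1.07 × √(15/2) = 2.9303
Critical value for a two-sided test at α = 0.01: z_{α/2} = 2.576.
Power = Φ(δ − 2.576) + Φ(−δ − 2.576) = Φ(0.354) + Φ(-5.506) = 0.6385 + 0.0000 = 0.6385.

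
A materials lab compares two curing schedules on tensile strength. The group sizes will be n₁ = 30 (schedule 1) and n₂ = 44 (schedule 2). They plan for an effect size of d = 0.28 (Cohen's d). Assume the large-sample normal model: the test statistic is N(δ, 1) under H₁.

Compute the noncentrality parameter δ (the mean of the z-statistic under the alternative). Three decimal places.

δ ≈ 1.183

The noncentrality parameter scales effect size by the design's sample-size factor: δ = d / √(1/n₁ + 1/n₂) = 0.28 / √(1/30 + 1/44) = 1.1826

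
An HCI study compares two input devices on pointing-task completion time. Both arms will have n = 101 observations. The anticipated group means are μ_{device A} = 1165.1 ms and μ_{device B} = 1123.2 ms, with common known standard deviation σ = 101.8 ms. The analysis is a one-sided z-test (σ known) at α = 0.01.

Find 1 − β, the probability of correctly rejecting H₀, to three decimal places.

Standardized effect: d = |μ_{device A} − μ_{device B}| / σ = |1165.1 − 1123.2| / 101.8 = 0.4116
Noncentrality parameter: δ = d·√(n/2) = 0.4116 × √(101/2) = 2.9249
Critical value for a one-sided test at α = 0.01: z_α = 2.326.
Power = Φ(δ − 2.326) = Φ(0.599) = 0.7253.

Power ≈ 0.725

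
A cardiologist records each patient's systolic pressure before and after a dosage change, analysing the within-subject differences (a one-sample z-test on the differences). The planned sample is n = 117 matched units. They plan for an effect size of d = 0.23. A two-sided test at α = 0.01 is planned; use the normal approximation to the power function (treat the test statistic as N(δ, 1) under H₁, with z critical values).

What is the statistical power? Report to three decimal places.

Noncentrality parameter: δ = d·√n = 0.23 × √117 = 2.4878
Critical value for a two-sided test at α = 0.01: z_{α/2} = 2.576.
Power = Φ(δ − 2.576) + Φ(−δ − 2.576) = Φ(-0.088) + Φ(-5.064) = 0.4649 + 0.0000 = 0.4649.

Power ≈ 0.465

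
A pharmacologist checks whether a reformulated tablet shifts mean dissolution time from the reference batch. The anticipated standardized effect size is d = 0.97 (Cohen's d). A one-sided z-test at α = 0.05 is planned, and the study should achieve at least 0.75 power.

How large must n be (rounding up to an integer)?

n = 6

For power 0.75 need Φ(δ − z_{0.05}) = 0.75, so δ = z_{0.05} + z_{0.25} = 1.645 + 0.674 = 2.319.
δ = d·√n ⇒ n = (δ/d)² = (2.319 / 0.97)² = 5.72.
Round up to the next whole unit.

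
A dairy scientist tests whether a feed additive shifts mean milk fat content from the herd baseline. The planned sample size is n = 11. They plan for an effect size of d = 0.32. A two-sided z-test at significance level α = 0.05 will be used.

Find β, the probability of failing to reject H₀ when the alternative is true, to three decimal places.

β ≈ 0.814

Noncentrality parameter: δ = d·√n = 0.32 × √11 = 1.0613
Critical value for a two-sided test at α = 0.05: z_{α/2} = 1.960.
Power = Φ(δ − 1.960) + Φ(−δ − 1.960) = Φ(-0.899) + Φ(-3.021) = 0.1844 + 0.0013 = 0.1857.
Type II error: β = 1 − power = 1 − 0.1857 = 0.8143.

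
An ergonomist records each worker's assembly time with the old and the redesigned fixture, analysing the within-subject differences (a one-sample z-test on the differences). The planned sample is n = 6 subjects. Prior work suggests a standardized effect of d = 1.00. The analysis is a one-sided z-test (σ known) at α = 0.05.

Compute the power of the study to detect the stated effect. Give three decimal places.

Noncentrality parameter: λ = d·√n = 1.00 × √6 = 2.4495
Critical value for a one-sided test at α = 0.05: z_α = 1.645.
Power = Φ(λ − 1.645) = Φ(0.805) = 0.7895.

Power ≈ 0.789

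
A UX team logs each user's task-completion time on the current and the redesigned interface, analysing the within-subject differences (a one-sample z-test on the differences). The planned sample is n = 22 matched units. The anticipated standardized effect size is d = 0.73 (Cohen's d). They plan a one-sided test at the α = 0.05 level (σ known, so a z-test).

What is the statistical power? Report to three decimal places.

Power ≈ 0.962

Noncentrality parameter: δ = d·√n = 0.73 × √22 = 3.4240
Critical value for a one-sided test at α = 0.05: z_α = 1.645.
Power = P(Z > 1.645 − δ) = Φ(1.779) = 0.9624.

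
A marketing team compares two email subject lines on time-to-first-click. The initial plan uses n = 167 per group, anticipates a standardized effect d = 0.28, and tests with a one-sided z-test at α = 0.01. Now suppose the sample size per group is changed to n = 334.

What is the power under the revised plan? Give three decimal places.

With n = 334 per group: δ = d·√(n/2) = 0.28 × √(334/2) = 3.6184. Critical value z_{0.01} = 2.326.
Revised power = P(Z > 2.326 − δ) = Φ(1.292) = 0.9018.

Power ≈ 0.902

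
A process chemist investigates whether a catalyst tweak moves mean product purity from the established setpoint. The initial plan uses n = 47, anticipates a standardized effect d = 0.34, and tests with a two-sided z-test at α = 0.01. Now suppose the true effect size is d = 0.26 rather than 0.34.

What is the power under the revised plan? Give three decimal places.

Power ≈ 0.214

With d = 0.26: δ = d·√n = 0.26 × √47 = 1.7825. Critical value z_{0.005} = 2.576.
Revised power = Φ(δ − 2.576) + Φ(−δ − 2.576) = Φ(-0.793) + Φ(-4.358) = 0.2138 + 0.0000 = 0.2138.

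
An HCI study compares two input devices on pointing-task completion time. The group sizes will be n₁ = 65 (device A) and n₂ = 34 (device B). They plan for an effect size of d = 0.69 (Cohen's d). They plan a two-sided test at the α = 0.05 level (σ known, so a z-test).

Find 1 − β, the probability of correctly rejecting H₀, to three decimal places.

Noncentrality parameter: δ = d / √(1/n₁ + 1/n₂) = 0.69 / √(1/65 + 1/34) = 3.2601
Two-sided α = 0.05 → critical value z_{0.025} = 1.960.
Power = Φ(δ − 1.960) + Φ(−δ − 1.960) = Φ(1.300) + Φ(-5.220) = 0.9032 + 0.0000 = 0.9032.

Power ≈ 0.903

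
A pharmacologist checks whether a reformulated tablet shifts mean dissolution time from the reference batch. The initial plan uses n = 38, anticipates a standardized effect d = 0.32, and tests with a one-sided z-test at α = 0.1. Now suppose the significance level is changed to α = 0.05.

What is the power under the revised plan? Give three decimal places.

δ = d·√n = 0.32 × √38 = 1.9726 (unchanged). New critical value: z_{0.05} = 1.645.
Revised power = Φ(δ − 1.645) = Φ(0.328) = 0.6285.

Power ≈ 0.628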